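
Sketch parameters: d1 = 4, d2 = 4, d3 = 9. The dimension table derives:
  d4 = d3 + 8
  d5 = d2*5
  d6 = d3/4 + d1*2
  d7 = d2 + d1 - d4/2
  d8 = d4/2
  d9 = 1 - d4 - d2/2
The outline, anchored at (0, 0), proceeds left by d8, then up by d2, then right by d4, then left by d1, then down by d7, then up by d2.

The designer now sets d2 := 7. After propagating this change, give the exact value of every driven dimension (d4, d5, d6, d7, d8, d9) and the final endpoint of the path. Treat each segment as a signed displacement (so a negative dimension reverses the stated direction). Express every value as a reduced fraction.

Apply edit: d2 := 7
  d4 = d3 + 8 = 17
  d5 = d2*5 = 35
  d6 = d3/4 + d1*2 = 41/4
  d7 = d2 + d1 - d4/2 = 5/2
  d8 = d4/2 = 17/2
  d9 = 1 - d4 - d2/2 = -39/2
Walk from origin (0, 0):
  seg 1: left by d8 = 17/2 → (-17/2, 0)
  seg 2: up by d2 = 7 → (-17/2, 7)
  seg 3: right by d4 = 17 → (17/2, 7)
  seg 4: left by d1 = 4 → (9/2, 7)
  seg 5: down by d7 = 5/2 → (9/2, 9/2)
  seg 6: up by d2 = 7 → (9/2, 23/2)

d4 = 17
d5 = 35
d6 = 41/4
d7 = 5/2
d8 = 17/2
d9 = -39/2
endpoint = (9/2, 23/2)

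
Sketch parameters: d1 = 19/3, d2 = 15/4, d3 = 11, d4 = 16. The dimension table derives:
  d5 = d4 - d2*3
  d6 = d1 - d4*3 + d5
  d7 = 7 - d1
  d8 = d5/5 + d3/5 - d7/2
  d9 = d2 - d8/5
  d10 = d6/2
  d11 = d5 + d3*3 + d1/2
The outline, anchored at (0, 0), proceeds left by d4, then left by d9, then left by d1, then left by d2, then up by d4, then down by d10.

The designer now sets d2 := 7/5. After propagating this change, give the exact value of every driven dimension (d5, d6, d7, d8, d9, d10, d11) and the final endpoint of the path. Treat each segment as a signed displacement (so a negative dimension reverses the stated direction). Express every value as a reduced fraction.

d5 = 59/5
d6 = -448/15
d7 = 2/3
d8 = 317/75
d9 = 208/375
d10 = -224/15
d11 = 1439/30
endpoint = (-3036/125, 464/15)

Apply edit: d2 := 7/5
  d5 = d4 - d2*3 = 59/5
  d6 = d1 - d4*3 + d5 = -448/15
  d7 = 7 - d1 = 2/3
  d8 = d5/5 + d3/5 - d7/2 = 317/75
  d9 = d2 - d8/5 = 208/375
  d10 = d6/2 = -224/15
  d11 = d5 + d3*3 + d1/2 = 1439/30
Walk from origin (0, 0):
  seg 1: left by d4 = 16 → (-16, 0)
  seg 2: left by d9 = 208/375 → (-6208/375, 0)
  seg 3: left by d1 = 19/3 → (-2861/125, 0)
  seg 4: left by d2 = 7/5 → (-3036/125, 0)
  seg 5: up by d4 = 16 → (-3036/125, 16)
  seg 6: down by d10 = -224/15 → (-3036/125, 464/15)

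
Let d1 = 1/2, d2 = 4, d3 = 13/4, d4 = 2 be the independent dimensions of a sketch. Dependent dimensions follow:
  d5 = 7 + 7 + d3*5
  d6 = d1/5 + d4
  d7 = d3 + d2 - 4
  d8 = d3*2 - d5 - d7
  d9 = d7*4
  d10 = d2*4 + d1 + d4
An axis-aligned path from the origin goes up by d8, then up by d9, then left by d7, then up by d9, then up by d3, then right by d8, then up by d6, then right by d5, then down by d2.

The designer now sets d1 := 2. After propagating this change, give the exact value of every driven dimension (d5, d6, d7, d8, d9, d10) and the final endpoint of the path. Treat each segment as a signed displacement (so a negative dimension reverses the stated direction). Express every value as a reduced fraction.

Apply edit: d1 := 2
  d5 = 7 + 7 + d3*5 = 121/4
  d6 = d1/5 + d4 = 12/5
  d7 = d3 + d2 - 4 = 13/4
  d8 = d3*2 - d5 - d7 = -27
  d9 = d7*4 = 13
  d10 = d2*4 + d1 + d4 = 20
Walk from origin (0, 0):
  seg 1: up by d8 = -27 → (0, -27)
  seg 2: up by d9 = 13 → (0, -14)
  seg 3: left by d7 = 13/4 → (-13/4, -14)
  seg 4: up by d9 = 13 → (-13/4, -1)
  seg 5: up by d3 = 13/4 → (-13/4, 9/4)
  seg 6: right by d8 = -27 → (-121/4, 9/4)
  seg 7: up by d6 = 12/5 → (-121/4, 93/20)
  seg 8: right by d5 = 121/4 → (0, 93/20)
  seg 9: down by d2 = 4 → (0, 13/20)

d5 = 121/4
d6 = 12/5
d7 = 13/4
d8 = -27
d9 = 13
d10 = 20
endpoint = (0, 13/20)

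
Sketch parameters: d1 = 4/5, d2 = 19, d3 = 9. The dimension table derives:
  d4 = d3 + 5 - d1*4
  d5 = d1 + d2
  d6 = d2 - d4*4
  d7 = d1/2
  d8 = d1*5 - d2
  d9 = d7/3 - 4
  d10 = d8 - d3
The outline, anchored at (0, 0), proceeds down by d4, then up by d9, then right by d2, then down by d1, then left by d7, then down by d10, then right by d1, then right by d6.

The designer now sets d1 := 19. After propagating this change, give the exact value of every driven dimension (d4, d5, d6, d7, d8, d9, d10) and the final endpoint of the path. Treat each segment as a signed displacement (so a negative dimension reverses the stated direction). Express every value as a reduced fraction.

Apply edit: d1 := 19
  d4 = d3 + 5 - d1*4 = -62
  d5 = d1 + d2 = 38
  d6 = d2 - d4*4 = 267
  d7 = d1/2 = 19/2
  d8 = d1*5 - d2 = 76
  d9 = d7/3 - 4 = -5/6
  d10 = d8 - d3 = 67
Walk from origin (0, 0):
  seg 1: down by d4 = -62 → (0, 62)
  seg 2: up by d9 = -5/6 → (0, 367/6)
  seg 3: right by d2 = 19 → (19, 367/6)
  seg 4: down by d1 = 19 → (19, 253/6)
  seg 5: left by d7 = 19/2 → (19/2, 253/6)
  seg 6: down by d10 = 67 → (19/2, -149/6)
  seg 7: right by d1 = 19 → (57/2, -149/6)
  seg 8: right by d6 = 267 → (591/2, -149/6)

d4 = -62
d5 = 38
d6 = 267
d7 = 19/2
d8 = 76
d9 = -5/6
d10 = 67
endpoint = (591/2, -149/6)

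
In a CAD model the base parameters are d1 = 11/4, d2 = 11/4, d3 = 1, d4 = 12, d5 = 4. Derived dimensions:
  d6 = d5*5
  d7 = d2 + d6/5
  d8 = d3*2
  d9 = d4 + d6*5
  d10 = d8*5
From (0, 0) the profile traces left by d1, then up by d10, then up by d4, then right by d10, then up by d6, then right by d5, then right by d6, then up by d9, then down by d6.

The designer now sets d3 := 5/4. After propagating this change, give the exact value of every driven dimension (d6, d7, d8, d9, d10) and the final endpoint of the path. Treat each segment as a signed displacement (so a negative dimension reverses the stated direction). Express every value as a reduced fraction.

Apply edit: d3 := 5/4
  d6 = d5*5 = 20
  d7 = d2 + d6/5 = 27/4
  d8 = d3*2 = 5/2
  d9 = d4 + d6*5 = 112
  d10 = d8*5 = 25/2
Walk from origin (0, 0):
  seg 1: left by d1 = 11/4 → (-11/4, 0)
  seg 2: up by d10 = 25/2 → (-11/4, 25/2)
  seg 3: up by d4 = 12 → (-11/4, 49/2)
  seg 4: right by d10 = 25/2 → (39/4, 49/2)
  seg 5: up by d6 = 20 → (39/4, 89/2)
  seg 6: right by d5 = 4 → (55/4, 89/2)
  seg 7: right by d6 = 20 → (135/4, 89/2)
  seg 8: up by d9 = 112 → (135/4, 313/2)
  seg 9: down by d6 = 20 → (135/4, 273/2)

d6 = 20
d7 = 27/4
d8 = 5/2
d9 = 112
d10 = 25/2
endpoint = (135/4, 273/2)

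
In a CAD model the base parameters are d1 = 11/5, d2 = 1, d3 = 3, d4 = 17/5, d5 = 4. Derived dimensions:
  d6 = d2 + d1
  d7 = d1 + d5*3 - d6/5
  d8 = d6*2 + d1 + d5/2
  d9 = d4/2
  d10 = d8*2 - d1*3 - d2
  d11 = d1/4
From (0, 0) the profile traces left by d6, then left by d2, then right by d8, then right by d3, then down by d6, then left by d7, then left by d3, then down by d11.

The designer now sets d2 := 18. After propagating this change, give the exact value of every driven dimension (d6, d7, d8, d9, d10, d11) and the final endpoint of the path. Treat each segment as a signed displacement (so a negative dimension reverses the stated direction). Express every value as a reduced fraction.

d6 = 101/5
d7 = 254/25
d8 = 223/5
d9 = 17/10
d10 = 323/5
d11 = 11/20
endpoint = (-94/25, -83/4)

Apply edit: d2 := 18
  d6 = d2 + d1 = 101/5
  d7 = d1 + d5*3 - d6/5 = 254/25
  d8 = d6*2 + d1 + d5/2 = 223/5
  d9 = d4/2 = 17/10
  d10 = d8*2 - d1*3 - d2 = 323/5
  d11 = d1/4 = 11/20
Walk from origin (0, 0):
  seg 1: left by d6 = 101/5 → (-101/5, 0)
  seg 2: left by d2 = 18 → (-191/5, 0)
  seg 3: right by d8 = 223/5 → (32/5, 0)
  seg 4: right by d3 = 3 → (47/5, 0)
  seg 5: down by d6 = 101/5 → (47/5, -101/5)
  seg 6: left by d7 = 254/25 → (-19/25, -101/5)
  seg 7: left by d3 = 3 → (-94/25, -101/5)
  seg 8: down by d11 = 11/20 → (-94/25, -83/4)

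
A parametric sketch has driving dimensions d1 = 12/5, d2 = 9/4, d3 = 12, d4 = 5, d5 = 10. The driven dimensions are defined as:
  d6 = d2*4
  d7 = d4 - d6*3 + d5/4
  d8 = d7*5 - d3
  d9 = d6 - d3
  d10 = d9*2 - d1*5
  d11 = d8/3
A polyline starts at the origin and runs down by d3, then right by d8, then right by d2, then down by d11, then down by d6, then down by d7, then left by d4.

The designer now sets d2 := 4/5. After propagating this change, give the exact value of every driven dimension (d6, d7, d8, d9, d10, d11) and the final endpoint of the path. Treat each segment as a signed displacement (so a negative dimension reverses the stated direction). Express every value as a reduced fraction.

d6 = 16/5
d7 = -21/10
d8 = -45/2
d9 = -44/5
d10 = -148/5
d11 = -15/2
endpoint = (-267/10, -28/5)

Apply edit: d2 := 4/5
  d6 = d2*4 = 16/5
  d7 = d4 - d6*3 + d5/4 = -21/10
  d8 = d7*5 - d3 = -45/2
  d9 = d6 - d3 = -44/5
  d10 = d9*2 - d1*5 = -148/5
  d11 = d8/3 = -15/2
Walk from origin (0, 0):
  seg 1: down by d3 = 12 → (0, -12)
  seg 2: right by d8 = -45/2 → (-45/2, -12)
  seg 3: right by d2 = 4/5 → (-217/10, -12)
  seg 4: down by d11 = -15/2 → (-217/10, -9/2)
  seg 5: down by d6 = 16/5 → (-217/10, -77/10)
  seg 6: down by d7 = -21/10 → (-217/10, -28/5)
  seg 7: left by d4 = 5 → (-267/10, -28/5)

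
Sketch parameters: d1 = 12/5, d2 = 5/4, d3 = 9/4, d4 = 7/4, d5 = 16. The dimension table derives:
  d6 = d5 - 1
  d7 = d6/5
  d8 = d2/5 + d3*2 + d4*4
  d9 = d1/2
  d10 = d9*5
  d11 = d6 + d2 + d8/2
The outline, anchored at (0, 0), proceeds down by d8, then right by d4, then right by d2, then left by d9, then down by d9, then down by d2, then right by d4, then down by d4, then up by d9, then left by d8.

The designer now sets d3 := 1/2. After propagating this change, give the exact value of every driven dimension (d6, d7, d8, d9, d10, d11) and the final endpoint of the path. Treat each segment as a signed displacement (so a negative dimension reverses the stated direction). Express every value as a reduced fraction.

Apply edit: d3 := 1/2
  d6 = d5 - 1 = 15
  d7 = d6/5 = 3
  d8 = d2/5 + d3*2 + d4*4 = 33/4
  d9 = d1/2 = 6/5
  d10 = d9*5 = 6
  d11 = d6 + d2 + d8/2 = 163/8
Walk from origin (0, 0):
  seg 1: down by d8 = 33/4 → (0, -33/4)
  seg 2: right by d4 = 7/4 → (7/4, -33/4)
  seg 3: right by d2 = 5/4 → (3, -33/4)
  seg 4: left by d9 = 6/5 → (9/5, -33/4)
  seg 5: down by d9 = 6/5 → (9/5, -189/20)
  seg 6: down by d2 = 5/4 → (9/5, -107/10)
  seg 7: right by d4 = 7/4 → (71/20, -107/10)
  seg 8: down by d4 = 7/4 → (71/20, -249/20)
  seg 9: up by d9 = 6/5 → (71/20, -45/4)
  seg 10: left by d8 = 33/4 → (-47/10, -45/4)

d6 = 15
d7 = 3
d8 = 33/4
d9 = 6/5
d10 = 6
d11 = 163/8
endpoint = (-47/10, -45/4)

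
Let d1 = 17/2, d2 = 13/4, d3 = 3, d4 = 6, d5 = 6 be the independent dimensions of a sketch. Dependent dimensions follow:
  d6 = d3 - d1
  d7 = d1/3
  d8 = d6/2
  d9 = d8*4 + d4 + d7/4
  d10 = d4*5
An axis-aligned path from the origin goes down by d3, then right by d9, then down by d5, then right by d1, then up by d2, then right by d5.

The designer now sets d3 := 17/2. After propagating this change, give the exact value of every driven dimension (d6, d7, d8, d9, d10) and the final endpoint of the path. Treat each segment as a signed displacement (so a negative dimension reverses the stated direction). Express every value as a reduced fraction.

Apply edit: d3 := 17/2
  d6 = d3 - d1 = 0
  d7 = d1/3 = 17/6
  d8 = d6/2 = 0
  d9 = d8*4 + d4 + d7/4 = 161/24
  d10 = d4*5 = 30
Walk from origin (0, 0):
  seg 1: down by d3 = 17/2 → (0, -17/2)
  seg 2: right by d9 = 161/24 → (161/24, -17/2)
  seg 3: down by d5 = 6 → (161/24, -29/2)
  seg 4: right by d1 = 17/2 → (365/24, -29/2)
  seg 5: up by d2 = 13/4 → (365/24, -45/4)
  seg 6: right by d5 = 6 → (509/24, -45/4)

d6 = 0
d7 = 17/6
d8 = 0
d9 = 161/24
d10 = 30
endpoint = (509/24, -45/4)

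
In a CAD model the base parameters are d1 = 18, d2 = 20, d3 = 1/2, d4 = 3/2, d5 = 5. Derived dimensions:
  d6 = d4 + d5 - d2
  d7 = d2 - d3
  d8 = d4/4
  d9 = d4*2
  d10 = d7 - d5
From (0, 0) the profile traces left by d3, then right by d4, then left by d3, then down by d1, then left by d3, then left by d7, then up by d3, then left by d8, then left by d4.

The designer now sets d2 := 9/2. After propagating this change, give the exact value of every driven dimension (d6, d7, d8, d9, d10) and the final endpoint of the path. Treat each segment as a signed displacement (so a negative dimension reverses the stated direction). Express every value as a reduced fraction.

Apply edit: d2 := 9/2
  d6 = d4 + d5 - d2 = 2
  d7 = d2 - d3 = 4
  d8 = d4/4 = 3/8
  d9 = d4*2 = 3
  d10 = d7 - d5 = -1
Walk from origin (0, 0):
  seg 1: left by d3 = 1/2 → (-1/2, 0)
  seg 2: right by d4 = 3/2 → (1, 0)
  seg 3: left by d3 = 1/2 → (1/2, 0)
  seg 4: down by d1 = 18 → (1/2, -18)
  seg 5: left by d3 = 1/2 → (0, -18)
  seg 6: left by d7 = 4 → (-4, -18)
  seg 7: up by d3 = 1/2 → (-4, -35/2)
  seg 8: left by d8 = 3/8 → (-35/8, -35/2)
  seg 9: left by d4 = 3/2 → (-47/8, -35/2)

d6 = 2
d7 = 4
d8 = 3/8
d9 = 3
d10 = -1
endpoint = (-47/8, -35/2)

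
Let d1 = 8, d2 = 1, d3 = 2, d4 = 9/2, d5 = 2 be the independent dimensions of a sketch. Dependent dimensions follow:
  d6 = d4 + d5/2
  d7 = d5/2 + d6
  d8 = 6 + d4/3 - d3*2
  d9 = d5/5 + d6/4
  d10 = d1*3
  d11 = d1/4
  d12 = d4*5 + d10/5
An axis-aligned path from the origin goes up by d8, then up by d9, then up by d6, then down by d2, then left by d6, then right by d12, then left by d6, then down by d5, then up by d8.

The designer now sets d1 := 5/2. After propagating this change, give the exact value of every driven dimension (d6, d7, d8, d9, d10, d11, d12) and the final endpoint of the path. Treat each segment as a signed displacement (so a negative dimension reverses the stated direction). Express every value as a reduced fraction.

Apply edit: d1 := 5/2
  d6 = d4 + d5/2 = 11/2
  d7 = d5/2 + d6 = 13/2
  d8 = 6 + d4/3 - d3*2 = 7/2
  d9 = d5/5 + d6/4 = 71/40
  d10 = d1*3 = 15/2
  d11 = d1/4 = 5/8
  d12 = d4*5 + d10/5 = 24
Walk from origin (0, 0):
  seg 1: up by d8 = 7/2 → (0, 7/2)
  seg 2: up by d9 = 71/40 → (0, 211/40)
  seg 3: up by d6 = 11/2 → (0, 431/40)
  seg 4: down by d2 = 1 → (0, 391/40)
  seg 5: left by d6 = 11/2 → (-11/2, 391/40)
  seg 6: right by d12 = 24 → (37/2, 391/40)
  seg 7: left by d6 = 11/2 → (13, 391/40)
  seg 8: down by d5 = 2 → (13, 311/40)
  seg 9: up by d8 = 7/2 → (13, 451/40)

d6 = 11/2
d7 = 13/2
d8 = 7/2
d9 = 71/40
d10 = 15/2
d11 = 5/8
d12 = 24
endpoint = (13, 451/40)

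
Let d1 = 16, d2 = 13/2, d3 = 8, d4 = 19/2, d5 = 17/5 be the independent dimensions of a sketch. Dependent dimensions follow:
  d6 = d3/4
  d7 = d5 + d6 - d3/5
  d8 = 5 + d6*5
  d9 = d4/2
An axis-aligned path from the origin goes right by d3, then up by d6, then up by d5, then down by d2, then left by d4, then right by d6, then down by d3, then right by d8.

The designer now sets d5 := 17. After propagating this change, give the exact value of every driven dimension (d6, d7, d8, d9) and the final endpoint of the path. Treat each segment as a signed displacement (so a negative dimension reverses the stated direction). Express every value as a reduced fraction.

Apply edit: d5 := 17
  d6 = d3/4 = 2
  d7 = d5 + d6 - d3/5 = 87/5
  d8 = 5 + d6*5 = 15
  d9 = d4/2 = 19/4
Walk from origin (0, 0):
  seg 1: right by d3 = 8 → (8, 0)
  seg 2: up by d6 = 2 → (8, 2)
  seg 3: up by d5 = 17 → (8, 19)
  seg 4: down by d2 = 13/2 → (8, 25/2)
  seg 5: left by d4 = 19/2 → (-3/2, 25/2)
  seg 6: right by d6 = 2 → (1/2, 25/2)
  seg 7: down by d3 = 8 → (1/2, 9/2)
  seg 8: right by d8 = 15 → (31/2, 9/2)

d6 = 2
d7 = 87/5
d8 = 15
d9 = 19/4
endpoint = (31/2, 9/2)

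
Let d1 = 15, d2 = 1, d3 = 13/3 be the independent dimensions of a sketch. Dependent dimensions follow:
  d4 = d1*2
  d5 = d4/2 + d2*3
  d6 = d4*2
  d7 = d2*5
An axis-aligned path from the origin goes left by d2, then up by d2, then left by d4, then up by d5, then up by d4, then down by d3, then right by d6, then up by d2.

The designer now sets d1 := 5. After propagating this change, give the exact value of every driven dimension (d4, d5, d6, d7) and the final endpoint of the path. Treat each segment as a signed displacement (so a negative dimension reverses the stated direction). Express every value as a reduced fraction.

Apply edit: d1 := 5
  d4 = d1*2 = 10
  d5 = d4/2 + d2*3 = 8
  d6 = d4*2 = 20
  d7 = d2*5 = 5
Walk from origin (0, 0):
  seg 1: left by d2 = 1 → (-1, 0)
  seg 2: up by d2 = 1 → (-1, 1)
  seg 3: left by d4 = 10 → (-11, 1)
  seg 4: up by d5 = 8 → (-11, 9)
  seg 5: up by d4 = 10 → (-11, 19)
  seg 6: down by d3 = 13/3 → (-11, 44/3)
  seg 7: right by d6 = 20 → (9, 44/3)
  seg 8: up by d2 = 1 → (9, 47/3)

d4 = 10
d5 = 8
d6 = 20
d7 = 5
endpoint = (9, 47/3)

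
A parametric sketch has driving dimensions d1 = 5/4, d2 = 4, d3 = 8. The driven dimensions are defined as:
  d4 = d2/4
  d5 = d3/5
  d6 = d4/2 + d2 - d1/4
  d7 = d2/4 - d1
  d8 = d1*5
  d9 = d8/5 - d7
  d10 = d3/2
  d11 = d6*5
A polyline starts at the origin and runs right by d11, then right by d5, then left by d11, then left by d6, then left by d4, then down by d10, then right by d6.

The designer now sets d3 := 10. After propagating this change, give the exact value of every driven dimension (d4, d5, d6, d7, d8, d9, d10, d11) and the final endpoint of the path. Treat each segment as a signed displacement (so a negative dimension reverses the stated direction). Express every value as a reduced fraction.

Apply edit: d3 := 10
  d4 = d2/4 = 1
  d5 = d3/5 = 2
  d6 = d4/2 + d2 - d1/4 = 67/16
  d7 = d2/4 - d1 = -1/4
  d8 = d1*5 = 25/4
  d9 = d8/5 - d7 = 3/2
  d10 = d3/2 = 5
  d11 = d6*5 = 335/16
Walk from origin (0, 0):
  seg 1: right by d11 = 335/16 → (335/16, 0)
  seg 2: right by d5 = 2 → (367/16, 0)
  seg 3: left by d11 = 335/16 → (2, 0)
  seg 4: left by d6 = 67/16 → (-35/16, 0)
  seg 5: left by d4 = 1 → (-51/16, 0)
  seg 6: down by d10 = 5 → (-51/16, -5)
  seg 7: right by d6 = 67/16 → (1, -5)

d4 = 1
d5 = 2
d6 = 67/16
d7 = -1/4
d8 = 25/4
d9 = 3/2
d10 = 5
d11 = 335/16
endpoint = (1, -5)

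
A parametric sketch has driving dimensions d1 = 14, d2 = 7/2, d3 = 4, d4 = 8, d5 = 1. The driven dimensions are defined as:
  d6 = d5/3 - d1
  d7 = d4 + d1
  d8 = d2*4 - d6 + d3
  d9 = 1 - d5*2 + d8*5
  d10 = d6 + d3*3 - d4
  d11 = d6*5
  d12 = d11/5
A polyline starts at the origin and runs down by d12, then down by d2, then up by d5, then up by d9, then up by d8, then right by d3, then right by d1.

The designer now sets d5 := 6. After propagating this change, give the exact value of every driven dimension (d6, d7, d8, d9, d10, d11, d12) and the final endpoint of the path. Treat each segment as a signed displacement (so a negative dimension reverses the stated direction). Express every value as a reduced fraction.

Apply edit: d5 := 6
  d6 = d5/3 - d1 = -12
  d7 = d4 + d1 = 22
  d8 = d2*4 - d6 + d3 = 30
  d9 = 1 - d5*2 + d8*5 = 139
  d10 = d6 + d3*3 - d4 = -8
  d11 = d6*5 = -60
  d12 = d11/5 = -12
Walk from origin (0, 0):
  seg 1: down by d12 = -12 → (0, 12)
  seg 2: down by d2 = 7/2 → (0, 17/2)
  seg 3: up by d5 = 6 → (0, 29/2)
  seg 4: up by d9 = 139 → (0, 307/2)
  seg 5: up by d8 = 30 → (0, 367/2)
  seg 6: right by d3 = 4 → (4, 367/2)
  seg 7: right by d1 = 14 → (18, 367/2)

d6 = -12
d7 = 22
d8 = 30
d9 = 139
d10 = -8
d11 = -60
d12 = -12
endpoint = (18, 367/2)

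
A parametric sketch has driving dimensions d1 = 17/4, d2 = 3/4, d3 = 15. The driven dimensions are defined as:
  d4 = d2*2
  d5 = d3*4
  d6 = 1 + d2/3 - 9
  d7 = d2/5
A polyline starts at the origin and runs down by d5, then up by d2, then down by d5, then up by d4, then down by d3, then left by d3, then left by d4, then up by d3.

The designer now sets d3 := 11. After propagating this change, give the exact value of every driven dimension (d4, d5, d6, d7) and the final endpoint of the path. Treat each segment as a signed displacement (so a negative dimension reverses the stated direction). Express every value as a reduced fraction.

d4 = 3/2
d5 = 44
d6 = -31/4
d7 = 3/20
endpoint = (-25/2, -343/4)

Apply edit: d3 := 11
  d4 = d2*2 = 3/2
  d5 = d3*4 = 44
  d6 = 1 + d2/3 - 9 = -31/4
  d7 = d2/5 = 3/20
Walk from origin (0, 0):
  seg 1: down by d5 = 44 → (0, -44)
  seg 2: up by d2 = 3/4 → (0, -173/4)
  seg 3: down by d5 = 44 → (0, -349/4)
  seg 4: up by d4 = 3/2 → (0, -343/4)
  seg 5: down by d3 = 11 → (0, -387/4)
  seg 6: left by d3 = 11 → (-11, -387/4)
  seg 7: left by d4 = 3/2 → (-25/2, -387/4)
  seg 8: up by d3 = 11 → (-25/2, -343/4)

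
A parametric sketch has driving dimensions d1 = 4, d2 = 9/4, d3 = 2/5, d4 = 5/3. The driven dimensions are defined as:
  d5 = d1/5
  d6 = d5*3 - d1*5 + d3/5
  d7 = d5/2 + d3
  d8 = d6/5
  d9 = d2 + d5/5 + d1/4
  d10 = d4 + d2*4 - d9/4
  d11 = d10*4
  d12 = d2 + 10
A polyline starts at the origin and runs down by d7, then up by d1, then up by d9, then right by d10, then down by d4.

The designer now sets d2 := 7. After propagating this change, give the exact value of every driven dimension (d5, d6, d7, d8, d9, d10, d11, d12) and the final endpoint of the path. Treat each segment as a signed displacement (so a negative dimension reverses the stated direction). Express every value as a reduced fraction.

d5 = 4/5
d6 = -438/25
d7 = 4/5
d8 = -438/125
d9 = 204/25
d10 = 2072/75
d11 = 8288/75
d12 = 17
endpoint = (2072/75, 727/75)

Apply edit: d2 := 7
  d5 = d1/5 = 4/5
  d6 = d5*3 - d1*5 + d3/5 = -438/25
  d7 = d5/2 + d3 = 4/5
  d8 = d6/5 = -438/125
  d9 = d2 + d5/5 + d1/4 = 204/25
  d10 = d4 + d2*4 - d9/4 = 2072/75
  d11 = d10*4 = 8288/75
  d12 = d2 + 10 = 17
Walk from origin (0, 0):
  seg 1: down by d7 = 4/5 → (0, -4/5)
  seg 2: up by d1 = 4 → (0, 16/5)
  seg 3: up by d9 = 204/25 → (0, 284/25)
  seg 4: right by d10 = 2072/75 → (2072/75, 284/25)
  seg 5: down by d4 = 5/3 → (2072/75, 727/75)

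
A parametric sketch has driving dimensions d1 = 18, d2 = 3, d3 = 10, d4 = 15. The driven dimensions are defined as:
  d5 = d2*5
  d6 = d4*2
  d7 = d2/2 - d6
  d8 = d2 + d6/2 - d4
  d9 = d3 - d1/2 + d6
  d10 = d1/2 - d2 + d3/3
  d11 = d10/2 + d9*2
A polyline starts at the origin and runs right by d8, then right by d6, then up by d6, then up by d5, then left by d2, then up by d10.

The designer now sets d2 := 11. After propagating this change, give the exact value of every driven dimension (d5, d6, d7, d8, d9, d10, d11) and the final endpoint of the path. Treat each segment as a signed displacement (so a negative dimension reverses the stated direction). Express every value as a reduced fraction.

d5 = 55
d6 = 30
d7 = -49/2
d8 = 11
d9 = 31
d10 = 4/3
d11 = 188/3
endpoint = (30, 259/3)

Apply edit: d2 := 11
  d5 = d2*5 = 55
  d6 = d4*2 = 30
  d7 = d2/2 - d6 = -49/2
  d8 = d2 + d6/2 - d4 = 11
  d9 = d3 - d1/2 + d6 = 31
  d10 = d1/2 - d2 + d3/3 = 4/3
  d11 = d10/2 + d9*2 = 188/3
Walk from origin (0, 0):
  seg 1: right by d8 = 11 → (11, 0)
  seg 2: right by d6 = 30 → (41, 0)
  seg 3: up by d6 = 30 → (41, 30)
  seg 4: up by d5 = 55 → (41, 85)
  seg 5: left by d2 = 11 → (30, 85)
  seg 6: up by d10 = 4/3 → (30, 259/3)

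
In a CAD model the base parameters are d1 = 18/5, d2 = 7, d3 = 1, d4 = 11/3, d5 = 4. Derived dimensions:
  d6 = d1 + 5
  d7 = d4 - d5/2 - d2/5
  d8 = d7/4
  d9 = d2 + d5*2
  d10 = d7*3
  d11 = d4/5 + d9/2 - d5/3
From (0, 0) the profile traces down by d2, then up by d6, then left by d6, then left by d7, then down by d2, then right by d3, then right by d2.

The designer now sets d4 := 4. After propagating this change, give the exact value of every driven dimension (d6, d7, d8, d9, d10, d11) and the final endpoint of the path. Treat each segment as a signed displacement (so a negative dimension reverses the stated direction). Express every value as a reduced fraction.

Apply edit: d4 := 4
  d6 = d1 + 5 = 43/5
  d7 = d4 - d5/2 - d2/5 = 3/5
  d8 = d7/4 = 3/20
  d9 = d2 + d5*2 = 15
  d10 = d7*3 = 9/5
  d11 = d4/5 + d9/2 - d5/3 = 209/30
Walk from origin (0, 0):
  seg 1: down by d2 = 7 → (0, -7)
  seg 2: up by d6 = 43/5 → (0, 8/5)
  seg 3: left by d6 = 43/5 → (-43/5, 8/5)
  seg 4: left by d7 = 3/5 → (-46/5, 8/5)
  seg 5: down by d2 = 7 → (-46/5, -27/5)
  seg 6: right by d3 = 1 → (-41/5, -27/5)
  seg 7: right by d2 = 7 → (-6/5, -27/5)

d6 = 43/5
d7 = 3/5
d8 = 3/20
d9 = 15
d10 = 9/5
d11 = 209/30
endpoint = (-6/5, -27/5)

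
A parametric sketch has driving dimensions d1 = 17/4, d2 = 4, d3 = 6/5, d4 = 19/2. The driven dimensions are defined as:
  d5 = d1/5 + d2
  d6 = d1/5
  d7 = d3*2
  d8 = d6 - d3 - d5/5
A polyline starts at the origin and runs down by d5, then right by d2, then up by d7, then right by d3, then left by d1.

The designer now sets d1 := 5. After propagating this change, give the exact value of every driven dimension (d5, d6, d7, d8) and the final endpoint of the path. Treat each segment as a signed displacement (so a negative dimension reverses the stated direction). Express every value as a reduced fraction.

Apply edit: d1 := 5
  d5 = d1/5 + d2 = 5
  d6 = d1/5 = 1
  d7 = d3*2 = 12/5
  d8 = d6 - d3 - d5/5 = -6/5
Walk from origin (0, 0):
  seg 1: down by d5 = 5 → (0, -5)
  seg 2: right by d2 = 4 → (4, -5)
  seg 3: up by d7 = 12/5 → (4, -13/5)
  seg 4: right by d3 = 6/5 → (26/5, -13/5)
  seg 5: left by d1 = 5 → (1/5, -13/5)

d5 = 5
d6 = 1
d7 = 12/5
d8 = -6/5
endpoint = (1/5, -13/5)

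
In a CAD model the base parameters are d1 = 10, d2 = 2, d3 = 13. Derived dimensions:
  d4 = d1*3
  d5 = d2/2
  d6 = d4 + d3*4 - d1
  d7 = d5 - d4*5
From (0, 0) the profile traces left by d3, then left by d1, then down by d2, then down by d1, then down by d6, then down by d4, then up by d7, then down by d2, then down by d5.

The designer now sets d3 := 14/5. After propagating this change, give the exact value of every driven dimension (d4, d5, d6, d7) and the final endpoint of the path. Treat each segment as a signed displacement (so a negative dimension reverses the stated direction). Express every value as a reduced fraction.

Apply edit: d3 := 14/5
  d4 = d1*3 = 30
  d5 = d2/2 = 1
  d6 = d4 + d3*4 - d1 = 156/5
  d7 = d5 - d4*5 = -149
Walk from origin (0, 0):
  seg 1: left by d3 = 14/5 → (-14/5, 0)
  seg 2: left by d1 = 10 → (-64/5, 0)
  seg 3: down by d2 = 2 → (-64/5, -2)
  seg 4: down by d1 = 10 → (-64/5, -12)
  seg 5: down by d6 = 156/5 → (-64/5, -216/5)
  seg 6: down by d4 = 30 → (-64/5, -366/5)
  seg 7: up by d7 = -149 → (-64/5, -1111/5)
  seg 8: down by d2 = 2 → (-64/5, -1121/5)
  seg 9: down by d5 = 1 → (-64/5, -1126/5)

d4 = 30
d5 = 1
d6 = 156/5
d7 = -149
endpoint = (-64/5, -1126/5)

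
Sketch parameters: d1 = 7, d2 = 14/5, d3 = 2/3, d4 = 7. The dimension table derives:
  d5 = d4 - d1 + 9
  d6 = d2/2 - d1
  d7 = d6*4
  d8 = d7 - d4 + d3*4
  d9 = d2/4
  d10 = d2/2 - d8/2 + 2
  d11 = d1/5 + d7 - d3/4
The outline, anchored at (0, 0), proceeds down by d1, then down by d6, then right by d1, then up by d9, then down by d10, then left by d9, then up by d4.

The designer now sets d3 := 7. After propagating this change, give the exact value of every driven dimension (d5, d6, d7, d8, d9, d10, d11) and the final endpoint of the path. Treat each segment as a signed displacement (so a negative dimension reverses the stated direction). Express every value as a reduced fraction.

d5 = 9
d6 = -28/5
d7 = -112/5
d8 = -7/5
d9 = 7/10
d10 = 41/10
d11 = -91/4
endpoint = (63/10, 11/5)

Apply edit: d3 := 7
  d5 = d4 - d1 + 9 = 9
  d6 = d2/2 - d1 = -28/5
  d7 = d6*4 = -112/5
  d8 = d7 - d4 + d3*4 = -7/5
  d9 = d2/4 = 7/10
  d10 = d2/2 - d8/2 + 2 = 41/10
  d11 = d1/5 + d7 - d3/4 = -91/4
Walk from origin (0, 0):
  seg 1: down by d1 = 7 → (0, -7)
  seg 2: down by d6 = -28/5 → (0, -7/5)
  seg 3: right by d1 = 7 → (7, -7/5)
  seg 4: up by d9 = 7/10 → (7, -7/10)
  seg 5: down by d10 = 41/10 → (7, -24/5)
  seg 6: left by d9 = 7/10 → (63/10, -24/5)
  seg 7: up by d4 = 7 → (63/10, 11/5)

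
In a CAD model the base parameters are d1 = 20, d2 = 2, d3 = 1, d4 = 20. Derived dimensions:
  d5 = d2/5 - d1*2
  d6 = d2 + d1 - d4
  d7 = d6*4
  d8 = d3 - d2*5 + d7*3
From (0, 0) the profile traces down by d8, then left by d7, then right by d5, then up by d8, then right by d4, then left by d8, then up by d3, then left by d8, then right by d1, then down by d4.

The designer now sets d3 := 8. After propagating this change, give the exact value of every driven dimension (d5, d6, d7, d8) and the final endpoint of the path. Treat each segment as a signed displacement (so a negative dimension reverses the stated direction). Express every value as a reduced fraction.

d5 = -198/5
d6 = 2
d7 = 8
d8 = 22
endpoint = (-258/5, -12)

Apply edit: d3 := 8
  d5 = d2/5 - d1*2 = -198/5
  d6 = d2 + d1 - d4 = 2
  d7 = d6*4 = 8
  d8 = d3 - d2*5 + d7*3 = 22
Walk from origin (0, 0):
  seg 1: down by d8 = 22 → (0, -22)
  seg 2: left by d7 = 8 → (-8, -22)
  seg 3: right by d5 = -198/5 → (-238/5, -22)
  seg 4: up by d8 = 22 → (-238/5, 0)
  seg 5: right by d4 = 20 → (-138/5, 0)
  seg 6: left by d8 = 22 → (-248/5, 0)
  seg 7: up by d3 = 8 → (-248/5, 8)
  seg 8: left by d8 = 22 → (-358/5, 8)
  seg 9: right by d1 = 20 → (-258/5, 8)
  seg 10: down by d4 = 20 → (-258/5, -12)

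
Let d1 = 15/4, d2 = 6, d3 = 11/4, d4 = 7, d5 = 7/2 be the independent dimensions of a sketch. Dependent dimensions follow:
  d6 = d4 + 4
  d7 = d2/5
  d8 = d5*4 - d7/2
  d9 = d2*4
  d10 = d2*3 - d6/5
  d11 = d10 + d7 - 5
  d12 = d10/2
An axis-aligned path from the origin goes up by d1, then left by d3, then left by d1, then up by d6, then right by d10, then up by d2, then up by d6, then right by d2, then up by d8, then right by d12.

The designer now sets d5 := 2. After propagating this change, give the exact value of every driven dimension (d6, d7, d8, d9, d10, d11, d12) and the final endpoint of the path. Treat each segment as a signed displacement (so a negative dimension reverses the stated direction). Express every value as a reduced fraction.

Apply edit: d5 := 2
  d6 = d4 + 4 = 11
  d7 = d2/5 = 6/5
  d8 = d5*4 - d7/2 = 37/5
  d9 = d2*4 = 24
  d10 = d2*3 - d6/5 = 79/5
  d11 = d10 + d7 - 5 = 12
  d12 = d10/2 = 79/10
Walk from origin (0, 0):
  seg 1: up by d1 = 15/4 → (0, 15/4)
  seg 2: left by d3 = 11/4 → (-11/4, 15/4)
  seg 3: left by d1 = 15/4 → (-13/2, 15/4)
  seg 4: up by d6 = 11 → (-13/2, 59/4)
  seg 5: right by d10 = 79/5 → (93/10, 59/4)
  seg 6: up by d2 = 6 → (93/10, 83/4)
  seg 7: up by d6 = 11 → (93/10, 127/4)
  seg 8: right by d2 = 6 → (153/10, 127/4)
  seg 9: up by d8 = 37/5 → (153/10, 783/20)
  seg 10: right by d12 = 79/10 → (116/5, 783/20)

d6 = 11
d7 = 6/5
d8 = 37/5
d9 = 24
d10 = 79/5
d11 = 12
d12 = 79/10
endpoint = (116/5, 783/20)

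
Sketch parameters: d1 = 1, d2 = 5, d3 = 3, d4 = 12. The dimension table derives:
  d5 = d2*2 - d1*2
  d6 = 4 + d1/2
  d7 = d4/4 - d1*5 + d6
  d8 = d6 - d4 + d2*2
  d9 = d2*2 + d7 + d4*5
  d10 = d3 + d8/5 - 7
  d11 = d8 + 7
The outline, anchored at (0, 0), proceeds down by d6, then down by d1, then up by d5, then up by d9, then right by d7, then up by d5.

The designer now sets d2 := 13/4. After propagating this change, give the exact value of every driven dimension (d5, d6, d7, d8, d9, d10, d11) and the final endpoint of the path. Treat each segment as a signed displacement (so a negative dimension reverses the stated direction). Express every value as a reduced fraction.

Apply edit: d2 := 13/4
  d5 = d2*2 - d1*2 = 9/2
  d6 = 4 + d1/2 = 9/2
  d7 = d4/4 - d1*5 + d6 = 5/2
  d8 = d6 - d4 + d2*2 = -1
  d9 = d2*2 + d7 + d4*5 = 69
  d10 = d3 + d8/5 - 7 = -21/5
  d11 = d8 + 7 = 6
Walk from origin (0, 0):
  seg 1: down by d6 = 9/2 → (0, -9/2)
  seg 2: down by d1 = 1 → (0, -11/2)
  seg 3: up by d5 = 9/2 → (0, -1)
  seg 4: up by d9 = 69 → (0, 68)
  seg 5: right by d7 = 5/2 → (5/2, 68)
  seg 6: up by d5 = 9/2 → (5/2, 145/2)

d5 = 9/2
d6 = 9/2
d7 = 5/2
d8 = -1
d9 = 69
d10 = -21/5
d11 = 6
endpoint = (5/2, 145/2)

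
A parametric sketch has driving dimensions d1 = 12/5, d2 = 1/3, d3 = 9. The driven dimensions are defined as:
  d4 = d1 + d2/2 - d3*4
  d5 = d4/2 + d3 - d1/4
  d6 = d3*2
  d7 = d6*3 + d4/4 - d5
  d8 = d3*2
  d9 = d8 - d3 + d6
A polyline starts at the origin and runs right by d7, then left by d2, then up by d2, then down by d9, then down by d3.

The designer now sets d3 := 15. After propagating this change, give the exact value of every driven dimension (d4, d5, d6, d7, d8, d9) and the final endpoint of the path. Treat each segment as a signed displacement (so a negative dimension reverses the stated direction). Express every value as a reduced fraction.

Apply edit: d3 := 15
  d4 = d1 + d2/2 - d3*4 = -1723/30
  d5 = d4/2 + d3 - d1/4 = -859/60
  d6 = d3*2 = 30
  d7 = d6*3 + d4/4 - d5 = 2159/24
  d8 = d3*2 = 30
  d9 = d8 - d3 + d6 = 45
Walk from origin (0, 0):
  seg 1: right by d7 = 2159/24 → (2159/24, 0)
  seg 2: left by d2 = 1/3 → (717/8, 0)
  seg 3: up by d2 = 1/3 → (717/8, 1/3)
  seg 4: down by d9 = 45 → (717/8, -134/3)
  seg 5: down by d3 = 15 → (717/8, -179/3)

d4 = -1723/30
d5 = -859/60
d6 = 30
d7 = 2159/24
d8 = 30
d9 = 45
endpoint = (717/8, -179/3)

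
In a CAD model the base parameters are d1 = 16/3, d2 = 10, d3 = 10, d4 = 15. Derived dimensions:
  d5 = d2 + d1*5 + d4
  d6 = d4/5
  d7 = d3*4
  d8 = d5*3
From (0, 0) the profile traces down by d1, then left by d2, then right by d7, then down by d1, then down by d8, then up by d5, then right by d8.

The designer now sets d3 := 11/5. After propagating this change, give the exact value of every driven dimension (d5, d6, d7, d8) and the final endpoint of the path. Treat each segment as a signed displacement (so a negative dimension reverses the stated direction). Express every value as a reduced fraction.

d5 = 155/3
d6 = 3
d7 = 44/5
d8 = 155
endpoint = (769/5, -114)

Apply edit: d3 := 11/5
  d5 = d2 + d1*5 + d4 = 155/3
  d6 = d4/5 = 3
  d7 = d3*4 = 44/5
  d8 = d5*3 = 155
Walk from origin (0, 0):
  seg 1: down by d1 = 16/3 → (0, -16/3)
  seg 2: left by d2 = 10 → (-10, -16/3)
  seg 3: right by d7 = 44/5 → (-6/5, -16/3)
  seg 4: down by d1 = 16/3 → (-6/5, -32/3)
  seg 5: down by d8 = 155 → (-6/5, -497/3)
  seg 6: up by d5 = 155/3 → (-6/5, -114)
  seg 7: right by d8 = 155 → (769/5, -114)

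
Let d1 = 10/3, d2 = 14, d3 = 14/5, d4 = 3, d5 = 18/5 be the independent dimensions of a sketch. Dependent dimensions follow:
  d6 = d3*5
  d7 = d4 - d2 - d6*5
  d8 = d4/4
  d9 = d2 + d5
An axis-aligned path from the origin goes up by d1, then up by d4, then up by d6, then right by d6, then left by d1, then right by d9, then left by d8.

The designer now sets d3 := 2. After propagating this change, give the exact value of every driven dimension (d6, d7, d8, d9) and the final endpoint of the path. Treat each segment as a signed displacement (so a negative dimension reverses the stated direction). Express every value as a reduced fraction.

Apply edit: d3 := 2
  d6 = d3*5 = 10
  d7 = d4 - d2 - d6*5 = -61
  d8 = d4/4 = 3/4
  d9 = d2 + d5 = 88/5
Walk from origin (0, 0):
  seg 1: up by d1 = 10/3 → (0, 10/3)
  seg 2: up by d4 = 3 → (0, 19/3)
  seg 3: up by d6 = 10 → (0, 49/3)
  seg 4: right by d6 = 10 → (10, 49/3)
  seg 5: left by d1 = 10/3 → (20/3, 49/3)
  seg 6: right by d9 = 88/5 → (364/15, 49/3)
  seg 7: left by d8 = 3/4 → (1411/60, 49/3)

d6 = 10
d7 = -61
d8 = 3/4
d9 = 88/5
endpoint = (1411/60, 49/3)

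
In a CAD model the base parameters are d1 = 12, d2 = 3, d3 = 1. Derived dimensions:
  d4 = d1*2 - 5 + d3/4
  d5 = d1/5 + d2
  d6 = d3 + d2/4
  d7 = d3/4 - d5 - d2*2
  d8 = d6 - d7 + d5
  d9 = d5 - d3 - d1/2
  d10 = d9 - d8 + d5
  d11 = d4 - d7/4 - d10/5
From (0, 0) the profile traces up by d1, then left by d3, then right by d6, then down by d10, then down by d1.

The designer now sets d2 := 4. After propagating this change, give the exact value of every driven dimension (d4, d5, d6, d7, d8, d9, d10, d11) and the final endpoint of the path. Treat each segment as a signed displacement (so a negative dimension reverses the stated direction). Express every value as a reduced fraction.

d4 = 77/4
d5 = 32/5
d6 = 2
d7 = -283/20
d8 = 451/20
d9 = -3/5
d10 = -67/4
d11 = 2091/80
endpoint = (1, 67/4)

Apply edit: d2 := 4
  d4 = d1*2 - 5 + d3/4 = 77/4
  d5 = d1/5 + d2 = 32/5
  d6 = d3 + d2/4 = 2
  d7 = d3/4 - d5 - d2*2 = -283/20
  d8 = d6 - d7 + d5 = 451/20
  d9 = d5 - d3 - d1/2 = -3/5
  d10 = d9 - d8 + d5 = -67/4
  d11 = d4 - d7/4 - d10/5 = 2091/80
Walk from origin (0, 0):
  seg 1: up by d1 = 12 → (0, 12)
  seg 2: left by d3 = 1 → (-1, 12)
  seg 3: right by d6 = 2 → (1, 12)
  seg 4: down by d10 = -67/4 → (1, 115/4)
  seg 5: down by d1 = 12 → (1, 67/4)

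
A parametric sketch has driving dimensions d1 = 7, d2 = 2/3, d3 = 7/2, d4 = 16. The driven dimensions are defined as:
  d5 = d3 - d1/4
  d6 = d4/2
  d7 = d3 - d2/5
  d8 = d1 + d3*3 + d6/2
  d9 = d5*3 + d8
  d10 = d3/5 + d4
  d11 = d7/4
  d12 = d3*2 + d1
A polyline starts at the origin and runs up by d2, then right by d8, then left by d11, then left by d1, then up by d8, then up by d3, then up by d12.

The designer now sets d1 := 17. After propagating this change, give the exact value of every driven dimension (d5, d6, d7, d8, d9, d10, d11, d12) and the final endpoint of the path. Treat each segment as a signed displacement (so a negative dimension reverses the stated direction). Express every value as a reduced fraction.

Apply edit: d1 := 17
  d5 = d3 - d1/4 = -3/4
  d6 = d4/2 = 8
  d7 = d3 - d2/5 = 101/30
  d8 = d1 + d3*3 + d6/2 = 63/2
  d9 = d5*3 + d8 = 117/4
  d10 = d3/5 + d4 = 167/10
  d11 = d7/4 = 101/120
  d12 = d3*2 + d1 = 24
Walk from origin (0, 0):
  seg 1: up by d2 = 2/3 → (0, 2/3)
  seg 2: right by d8 = 63/2 → (63/2, 2/3)
  seg 3: left by d11 = 101/120 → (3679/120, 2/3)
  seg 4: left by d1 = 17 → (1639/120, 2/3)
  seg 5: up by d8 = 63/2 → (1639/120, 193/6)
  seg 6: up by d3 = 7/2 → (1639/120, 107/3)
  seg 7: up by d12 = 24 → (1639/120, 179/3)

d5 = -3/4
d6 = 8
d7 = 101/30
d8 = 63/2
d9 = 117/4
d10 = 167/10
d11 = 101/120
d12 = 24
endpoint = (1639/120, 179/3)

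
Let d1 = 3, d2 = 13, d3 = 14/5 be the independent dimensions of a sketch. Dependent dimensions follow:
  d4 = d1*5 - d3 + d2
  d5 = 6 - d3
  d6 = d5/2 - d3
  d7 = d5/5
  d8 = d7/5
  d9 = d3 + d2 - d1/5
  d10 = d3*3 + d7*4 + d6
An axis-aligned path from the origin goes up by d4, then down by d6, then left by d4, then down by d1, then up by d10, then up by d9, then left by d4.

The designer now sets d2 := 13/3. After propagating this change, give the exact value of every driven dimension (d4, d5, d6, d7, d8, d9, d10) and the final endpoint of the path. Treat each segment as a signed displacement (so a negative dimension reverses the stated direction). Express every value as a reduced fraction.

d4 = 248/15
d5 = 16/5
d6 = -6/5
d7 = 16/25
d8 = 16/125
d9 = 98/15
d10 = 244/25
endpoint = (-496/15, 2327/75)

Apply edit: d2 := 13/3
  d4 = d1*5 - d3 + d2 = 248/15
  d5 = 6 - d3 = 16/5
  d6 = d5/2 - d3 = -6/5
  d7 = d5/5 = 16/25
  d8 = d7/5 = 16/125
  d9 = d3 + d2 - d1/5 = 98/15
  d10 = d3*3 + d7*4 + d6 = 244/25
Walk from origin (0, 0):
  seg 1: up by d4 = 248/15 → (0, 248/15)
  seg 2: down by d6 = -6/5 → (0, 266/15)
  seg 3: left by d4 = 248/15 → (-248/15, 266/15)
  seg 4: down by d1 = 3 → (-248/15, 221/15)
  seg 5: up by d10 = 244/25 → (-248/15, 1837/75)
  seg 6: up by d9 = 98/15 → (-248/15, 2327/75)
  seg 7: left by d4 = 248/15 → (-496/15, 2327/75)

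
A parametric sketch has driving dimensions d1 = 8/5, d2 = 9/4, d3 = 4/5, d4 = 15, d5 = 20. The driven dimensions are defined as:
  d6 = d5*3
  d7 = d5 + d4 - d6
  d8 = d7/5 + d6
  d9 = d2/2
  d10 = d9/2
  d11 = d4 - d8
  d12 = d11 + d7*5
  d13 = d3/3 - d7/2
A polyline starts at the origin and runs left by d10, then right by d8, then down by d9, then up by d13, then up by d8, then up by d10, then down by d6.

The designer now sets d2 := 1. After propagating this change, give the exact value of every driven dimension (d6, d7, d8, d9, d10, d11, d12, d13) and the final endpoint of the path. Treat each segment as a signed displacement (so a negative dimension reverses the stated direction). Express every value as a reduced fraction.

Apply edit: d2 := 1
  d6 = d5*3 = 60
  d7 = d5 + d4 - d6 = -25
  d8 = d7/5 + d6 = 55
  d9 = d2/2 = 1/2
  d10 = d9/2 = 1/4
  d11 = d4 - d8 = -40
  d12 = d11 + d7*5 = -165
  d13 = d3/3 - d7/2 = 383/30
Walk from origin (0, 0):
  seg 1: left by d10 = 1/4 → (-1/4, 0)
  seg 2: right by d8 = 55 → (219/4, 0)
  seg 3: down by d9 = 1/2 → (219/4, -1/2)
  seg 4: up by d13 = 383/30 → (219/4, 184/15)
  seg 5: up by d8 = 55 → (219/4, 1009/15)
  seg 6: up by d10 = 1/4 → (219/4, 4051/60)
  seg 7: down by d6 = 60 → (219/4, 451/60)

d6 = 60
d7 = -25
d8 = 55
d9 = 1/2
d10 = 1/4
d11 = -40
d12 = -165
d13 = 383/30
endpoint = (219/4, 451/60)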